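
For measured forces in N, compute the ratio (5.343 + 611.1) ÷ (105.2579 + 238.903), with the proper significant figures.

1.791

5.343 + 611.1 = 616.443, limited to 1 d.p. → 4 s.f.; 105.2579 + 238.903 = 344.1609, limited to 3 d.p. → 6 s.f.
Carrying full precision, 616.443 ÷ 344.1609 = 1.79114768703…; keep min(4, 6) = 4 s.f.
Rounded to 4 significant figures: 1.791.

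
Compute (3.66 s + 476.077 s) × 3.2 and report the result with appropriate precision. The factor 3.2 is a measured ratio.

1.5 × 10³ s

3.66 s + 476.077 s = 479.737 s; the sum is limited to 2 decimal places (5 s.f.).
Carrying full precision, 479.737 × 3.2 = 1535.1584 s; 3.2 has 2 s.f., so the result keeps min(5, 2) = 2 s.f.
Rounded to 2 significant figures: 1.5 × 10³ s.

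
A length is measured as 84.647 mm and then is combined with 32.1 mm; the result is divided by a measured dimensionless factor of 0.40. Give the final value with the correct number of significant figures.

84.647 mm + 32.1 mm = 116.747 mm; the sum is limited to 1 decimal place (4 s.f.).
Carrying full precision, 116.747 ÷ 0.40 = 291.8675 mm; 0.40 has 2 s.f., so the result keeps min(4, 2) = 2 s.f.
Rounded to 2 significant figures: 2.9 × 10² mm.

2.9 × 10² mm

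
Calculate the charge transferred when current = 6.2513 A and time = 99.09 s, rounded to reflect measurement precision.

charge transferred = 6.2513 A × 99.09 s = 619.441317 C.
6.2513 has 5 significant figures; 99.09 has 4.
Division/multiplication keeps the fewest: 4 significant figures.
Rounded: 6.194 × 10^2 C.

6.194 × 10^2 C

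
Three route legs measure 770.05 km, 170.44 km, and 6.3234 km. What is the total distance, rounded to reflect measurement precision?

946.81 km

770.05 km + 170.44 km + 6.3234 km = 946.8134 km.
Addition/subtraction keeps the fewest decimal places: 770.05 → 2 decimal places, 170.44 → 2 decimal places, 6.3234 → 4 decimal places; limit is 2.
Rounded to 2 decimal places: 946.81 km.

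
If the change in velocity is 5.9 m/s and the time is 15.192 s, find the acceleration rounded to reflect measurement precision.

3.9 × 10^-1 m/s²

acceleration = 5.9 m/s ÷ 15.192 s = 0.388362295945… m/s².
5.9 has 2 significant figures; 15.192 has 5.
Division/multiplication keeps the fewest: 2 significant figures.
Rounded: 3.9 × 10^-1 m/s².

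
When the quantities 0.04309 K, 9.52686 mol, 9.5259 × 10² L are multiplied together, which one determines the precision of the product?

0.04309 K → 4 s.f.; 9.52686 mol → 6 s.f.; 9.5259 × 10² L → 5 s.f.
The fewest is 4 significant figures, from 0.04309 K.

0.04309 K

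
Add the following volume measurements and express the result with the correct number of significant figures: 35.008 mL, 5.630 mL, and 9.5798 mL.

35.008 mL + 5.630 mL + 9.5798 mL = 50.2178 mL.
Addition/subtraction keeps the fewest decimal places: 35.008 → 3 decimal places, 5.630 → 3 decimal places, 9.5798 → 4 decimal places; limit is 3.
Rounded to 3 decimal places: 50.218 mL.

50.218 mL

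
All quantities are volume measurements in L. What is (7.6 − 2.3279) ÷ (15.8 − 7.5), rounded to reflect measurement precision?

7.6 − 2.3279 = 5.2721, limited to 1 d.p. → 2 s.f.; 15.8 − 7.5 = 8.3, limited to 1 d.p. → 2 s.f.
Carrying full precision, 5.2721 ÷ 8.3 = 0.635192771084…; keep min(2, 2) = 2 s.f.
Rounded to 2 significant figures: 0.64.

0.64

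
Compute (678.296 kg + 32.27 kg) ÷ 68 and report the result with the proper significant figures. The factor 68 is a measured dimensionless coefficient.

10. kg

678.296 kg + 32.27 kg = 710.566 kg; the sum is limited to 2 decimal places (5 s.f.).
Carrying full precision, 710.566 ÷ 68 = 10.4495 kg; 68 has 2 s.f., so the result keeps min(5, 2) = 2 s.f.
Rounded to 2 significant figures: 10. kg.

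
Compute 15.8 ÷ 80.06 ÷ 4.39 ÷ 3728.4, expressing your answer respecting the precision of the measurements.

1.21 × 10⁻⁵

15.8 ÷ 80.06 ÷ 4.39 ÷ 3728.4 = 0.0000120574225694…
Multiplication/division keeps the fewest significant figures: 15.8 → 3 s.f., 80.06 → 4 s.f., 4.39 → 3 s.f., 3728.4 → 5 s.f.; limit is 3.
Rounded to 3 significant figures: 1.21 × 10⁻⁵.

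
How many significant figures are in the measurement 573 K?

3

573: every digit is nonzero and significant.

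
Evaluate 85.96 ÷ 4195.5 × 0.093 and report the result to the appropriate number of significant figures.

85.96 ÷ 4195.5 × 0.093 = 0.00190544154451…
Multiplication/division keeps the fewest significant figures: 85.96 → 4 s.f., 4195.5 → 5 s.f., 0.093 → 2 s.f.; limit is 2.
Rounded to 2 significant figures: 0.0019.

0.0019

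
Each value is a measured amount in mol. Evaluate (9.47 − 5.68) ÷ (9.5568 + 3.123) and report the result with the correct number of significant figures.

0.299

9.47 − 5.68 = 3.79, limited to 2 d.p. → 3 s.f.; 9.5568 + 3.123 = 12.6798, limited to 3 d.p. → 5 s.f.
Carrying full precision, 3.79 ÷ 12.6798 = 0.298900613574…; keep min(3, 5) = 3 s.f.
Rounded to 3 significant figures: 0.299.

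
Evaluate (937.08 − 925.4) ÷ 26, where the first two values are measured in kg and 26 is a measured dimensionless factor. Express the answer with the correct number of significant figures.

937.08 kg − 925.4 kg = 11.68 kg; the difference is limited to 1 decimal place (3 s.f.).
Carrying full precision, 11.68 ÷ 26 = 0.449230769231… kg; 26 has 2 s.f., so the result keeps min(3, 2) = 2 s.f.
Rounded to 2 significant figures: 0.45 kg.

0.45 kg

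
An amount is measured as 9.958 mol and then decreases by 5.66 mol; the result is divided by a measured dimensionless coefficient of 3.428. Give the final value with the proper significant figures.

1.25 mol

9.958 mol − 5.66 mol = 4.298 mol; the difference is limited to 2 decimal places (3 s.f.).
Carrying full precision, 4.298 ÷ 3.428 = 1.25379229872… mol; 3.428 has 4 s.f., so the result keeps min(3, 4) = 3 s.f.
Rounded to 3 significant figures: 1.25 mol.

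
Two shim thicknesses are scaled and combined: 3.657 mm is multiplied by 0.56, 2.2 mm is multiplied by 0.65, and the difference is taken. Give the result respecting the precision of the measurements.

0.6 mm

3.657 × 0.56 = 2.04792 → 2.0 mm (2 s.f., last digit at the 10^-1 place).
2.2 × 0.65 = 1.43 → 1.4 mm (2 s.f., last digit at the 10^-1 place).
Difference: 0.61792 mm; keep the coarser place, 10^-1.
Result: 0.6 mm.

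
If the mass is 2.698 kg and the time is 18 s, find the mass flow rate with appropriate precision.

mass flow rate = 2.698 kg ÷ 18 s = 0.149888888889… kg/s.
2.698 has 4 significant figures; 18 has 2.
Division/multiplication keeps the fewest: 2 significant figures.
Rounded: 0.15 kg/s.

0.15 kg/s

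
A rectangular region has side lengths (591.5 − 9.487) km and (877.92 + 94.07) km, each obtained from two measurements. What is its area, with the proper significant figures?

591.5 − 9.487 = 582.013, limited to 1 d.p. → 4 s.f.; 877.92 + 94.07 = 971.99, limited to 2 d.p. → 5 s.f.
Carrying full precision, 582.013 × 971.99 = 565710.81587; keep min(4, 5) = 4 s.f.
Rounded to 4 significant figures: 5.657 × 10⁵ km².

5.657 × 10⁵ km²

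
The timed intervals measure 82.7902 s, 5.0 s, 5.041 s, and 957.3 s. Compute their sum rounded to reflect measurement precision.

82.7902 s + 5.0 s + 5.041 s + 957.3 s = 1050.1312 s.
Addition/subtraction keeps the fewest decimal places: 82.7902 → 4 decimal places, 5.0 → 1 decimal place, 5.041 → 3 decimal places, 957.3 → 1 decimal place; limit is 1.
Rounded to 1 decimal place: 1.0501 × 10^3 s.

1.0501 × 10^3 s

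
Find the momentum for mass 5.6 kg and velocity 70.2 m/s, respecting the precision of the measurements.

momentum = 5.6 kg × 70.2 m/s = 393.12 kg·m/s.
5.6 has 2 significant figures; 70.2 has 3.
Division/multiplication keeps the fewest: 2 significant figures.
Rounded: 3.9 × 10² kg·m/s.

3.9 × 10² kg·m/s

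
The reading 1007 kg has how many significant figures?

4

1007: zeros between nonzero digits are significant.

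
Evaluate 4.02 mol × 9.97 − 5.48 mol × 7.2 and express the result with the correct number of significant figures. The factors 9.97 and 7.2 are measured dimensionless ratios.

1 mol

4.02 × 9.97 = 40.0794 → 40.1 mol (3 s.f., last digit at the 10^-1 place).
5.48 × 7.2 = 39.456 → 39 mol (2 s.f., last digit at the 10^0 place).
Difference: 0.6234 mol; keep the coarser place, 10^0.
Result: 1 mol.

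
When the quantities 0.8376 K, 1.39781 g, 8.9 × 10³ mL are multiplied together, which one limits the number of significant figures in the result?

0.8376 K → 4 s.f.; 1.39781 g → 6 s.f.; 8.9 × 10³ mL → 2 s.f.
The fewest is 2 significant figures, from 8.9 × 10³ mL.

8.9 × 10³ mL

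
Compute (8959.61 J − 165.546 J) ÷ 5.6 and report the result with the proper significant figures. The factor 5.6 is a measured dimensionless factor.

8959.61 J − 165.546 J = 8794.064 J; the difference is limited to 2 decimal places (6 s.f.).
Carrying full precision, 8794.064 ÷ 5.6 = 1570.36857143… J; 5.6 has 2 s.f., so the result keeps min(6, 2) = 2 s.f.
Rounded to 2 significant figures: 1.6 × 10^3 J.

1.6 × 10^3 J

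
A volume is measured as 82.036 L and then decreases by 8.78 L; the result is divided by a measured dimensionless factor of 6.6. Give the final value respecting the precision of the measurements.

82.036 L − 8.78 L = 73.256 L; the difference is limited to 2 decimal places (4 s.f.).
Carrying full precision, 73.256 ÷ 6.6 = 11.0993939394… L; 6.6 has 2 s.f., so the result keeps min(4, 2) = 2 s.f.
Rounded to 2 significant figures: 11 L.

11 L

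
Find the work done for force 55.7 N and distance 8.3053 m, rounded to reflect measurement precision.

463 J

work done = 55.7 N × 8.3053 m = 462.60521 J.
55.7 has 3 significant figures; 8.3053 has 5.
Division/multiplication keeps the fewest: 3 significant figures.
Rounded: 463 J.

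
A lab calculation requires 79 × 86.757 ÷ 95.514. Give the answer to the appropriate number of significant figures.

79 × 86.757 ÷ 95.514 = 71.7570513223…
Multiplication/division keeps the fewest significant figures: 79 → 2 s.f., 86.757 → 5 s.f., 95.514 → 5 s.f.; limit is 2.
Rounded to 2 significant figures: 72.

72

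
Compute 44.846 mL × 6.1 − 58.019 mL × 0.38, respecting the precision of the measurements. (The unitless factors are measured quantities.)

44.846 × 6.1 = 273.5606 → 2.7 × 10² mL (2 s.f., last digit at the 10^1 place).
58.019 × 0.38 = 22.04722 → 22 mL (2 s.f., last digit at the 10^0 place).
Difference: 251.51338 mL; keep the coarser place, 10^1.
Result: 2.5 × 10² mL.

2.5 × 10² mL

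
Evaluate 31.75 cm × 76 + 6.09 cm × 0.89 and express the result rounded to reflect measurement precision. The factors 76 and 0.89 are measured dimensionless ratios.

31.75 × 76 = 2413 → 2.4 × 10^3 cm (2 s.f., last digit at the 10^2 place).
6.09 × 0.89 = 5.4201 → 5.4 cm (2 s.f., last digit at the 10^-1 place).
Sum: 2418.4201 cm; keep the coarser place, 10^2.
Result: 2.4 × 10^3 cm.

2.4 × 10^3 cm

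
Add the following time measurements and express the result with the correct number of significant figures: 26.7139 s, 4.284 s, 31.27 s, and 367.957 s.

430.22 s

26.7139 s + 4.284 s + 31.27 s + 367.957 s = 430.2249 s.
Addition/subtraction keeps the fewest decimal places: 26.7139 → 4 decimal places, 4.284 → 3 decimal places, 31.27 → 2 decimal places, 367.957 → 3 decimal places; limit is 2.
Rounded to 2 decimal places: 430.22 s.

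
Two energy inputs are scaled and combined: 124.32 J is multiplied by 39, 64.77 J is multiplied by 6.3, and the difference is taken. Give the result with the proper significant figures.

124.32 × 39 = 4848.48 → 4.8 × 10^3 J (2 s.f., last digit at the 10^2 place).
64.77 × 6.3 = 408.051 → 4.1 × 10^2 J (2 s.f., last digit at the 10^1 place).
Difference: 4440.429 J; keep the coarser place, 10^2.
Result: 4.4 × 10^3 J.

4.4 × 10^3 J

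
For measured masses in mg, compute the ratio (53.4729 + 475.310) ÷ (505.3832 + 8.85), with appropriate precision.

1.0283

53.4729 + 475.310 = 528.7829, limited to 3 d.p. → 6 s.f.; 505.3832 + 8.85 = 514.2332, limited to 2 d.p. → 5 s.f.
Carrying full precision, 528.7829 ÷ 514.2332 = 1.02829397246…; keep min(6, 5) = 5 s.f.
Rounded to 5 significant figures: 1.0283.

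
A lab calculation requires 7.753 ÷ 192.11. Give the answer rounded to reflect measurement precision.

7.753 ÷ 192.11 = 0.0403570870855…
Multiplication/division keeps the fewest significant figures: 7.753 → 4 s.f., 192.11 → 5 s.f.; limit is 4.
Rounded to 4 significant figures: 0.04036.

0.04036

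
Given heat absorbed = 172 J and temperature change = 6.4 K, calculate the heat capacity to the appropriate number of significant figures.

27 J/K

heat capacity = 172 J ÷ 6.4 K = 26.875 J/K.
172 has 3 significant figures; 6.4 has 2.
Division/multiplication keeps the fewest: 2 significant figures.
Rounded: 27 J/K.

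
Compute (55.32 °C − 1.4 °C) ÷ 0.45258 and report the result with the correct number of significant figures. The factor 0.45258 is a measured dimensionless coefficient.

55.32 °C − 1.4 °C = 53.92 °C; the difference is limited to 1 decimal place (3 s.f.).
Carrying full precision, 53.92 ÷ 0.45258 = 119.139157718… °C; 0.45258 has 5 s.f., so the result keeps min(3, 5) = 3 s.f.
Rounded to 3 significant figures: 119 °C.

119 °C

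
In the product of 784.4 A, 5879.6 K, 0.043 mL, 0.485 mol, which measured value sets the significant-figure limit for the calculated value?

784.4 A → 4 s.f.; 5879.6 K → 5 s.f.; 0.043 mL → 2 s.f.; 0.485 mol → 3 s.f.
The fewest is 2 significant figures, from 0.043 mL.

0.043 mL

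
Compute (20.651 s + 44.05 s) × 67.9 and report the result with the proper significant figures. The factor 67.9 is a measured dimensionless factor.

4.39 × 10³ s

20.651 s + 44.05 s = 64.701 s; the sum is limited to 2 decimal places (4 s.f.).
Carrying full precision, 64.701 × 67.9 = 4393.1979 s; 67.9 has 3 s.f., so the result keeps min(4, 3) = 3 s.f.
Rounded to 3 significant figures: 4.39 × 10³ s.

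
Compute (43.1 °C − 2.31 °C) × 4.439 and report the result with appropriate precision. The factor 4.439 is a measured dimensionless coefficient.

181 °C

43.1 °C − 2.31 °C = 40.79 °C; the difference is limited to 1 decimal place (3 s.f.).
Carrying full precision, 40.79 × 4.439 = 181.06681 °C; 4.439 has 4 s.f., so the result keeps min(3, 4) = 3 s.f.
Rounded to 3 significant figures: 181 °C.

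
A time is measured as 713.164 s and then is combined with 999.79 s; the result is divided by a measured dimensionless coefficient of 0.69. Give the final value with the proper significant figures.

2.5 × 10³ s

713.164 s + 999.79 s = 1712.954 s; the sum is limited to 2 decimal places (6 s.f.).
Carrying full precision, 1712.954 ÷ 0.69 = 2482.54202899… s; 0.69 has 2 s.f., so the result keeps min(6, 2) = 2 s.f.
Rounded to 2 significant figures: 2.5 × 10³ s.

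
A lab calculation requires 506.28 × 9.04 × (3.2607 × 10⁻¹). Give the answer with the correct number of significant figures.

506.28 × 9.04 × (3.2607 × 10⁻¹) = 1492.34778518…
Multiplication/division keeps the fewest significant figures: 506.28 → 5 s.f., 9.04 → 3 s.f., 3.2607 × 10⁻¹ → 5 s.f.; limit is 3.
Rounded to 3 significant figures: 1.49 × 10³.

1.49 × 10³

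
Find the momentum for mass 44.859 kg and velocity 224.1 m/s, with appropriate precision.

momentum = 44.859 kg × 224.1 m/s = 10052.9019 kg·m/s.
44.859 has 5 significant figures; 224.1 has 4.
Division/multiplication keeps the fewest: 4 significant figures.
Rounded: 1.005 × 10⁴ kg·m/s.

1.005 × 10⁴ kg·m/s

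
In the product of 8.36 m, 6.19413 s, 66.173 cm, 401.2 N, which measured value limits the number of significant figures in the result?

8.36 m → 3 s.f.; 6.19413 s → 6 s.f.; 66.173 cm → 5 s.f.; 401.2 N → 4 s.f.
The fewest is 3 significant figures, from 8.36 m.

8.36 m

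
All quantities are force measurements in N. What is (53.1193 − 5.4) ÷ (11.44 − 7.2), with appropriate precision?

11

53.1193 − 5.4 = 47.7193, limited to 1 d.p. → 3 s.f.; 11.44 − 7.2 = 4.24, limited to 1 d.p. → 2 s.f.
Carrying full precision, 47.7193 ÷ 4.24 = 11.2545518868…; keep min(3, 2) = 2 s.f.
Rounded to 2 significant figures: 11.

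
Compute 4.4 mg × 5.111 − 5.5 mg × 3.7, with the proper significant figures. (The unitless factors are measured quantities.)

4.4 × 5.111 = 22.4884 → 22 mg (2 s.f., last digit at the 10^0 place).
5.5 × 3.7 = 20.35 → 20. mg (2 s.f., last digit at the 10^0 place).
Difference: 2.1384 mg; keep the coarser place, 10^0.
Result: 2 mg.

2 mg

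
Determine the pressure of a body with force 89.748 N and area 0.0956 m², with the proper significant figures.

939 Pa

pressure = 89.748 N ÷ 0.0956 m² = 938.786610879… Pa.
89.748 has 5 significant figures; 0.0956 has 3.
Division/multiplication keeps the fewest: 3 significant figures.
Rounded: 939 Pa.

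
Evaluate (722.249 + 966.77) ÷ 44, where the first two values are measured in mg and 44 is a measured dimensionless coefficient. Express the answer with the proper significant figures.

722.249 mg + 966.77 mg = 1689.019 mg; the sum is limited to 2 decimal places (6 s.f.).
Carrying full precision, 1689.019 ÷ 44 = 38.3867954545… mg; 44 has 2 s.f., so the result keeps min(6, 2) = 2 s.f.
Rounded to 2 significant figures: 38 mg.

38 mg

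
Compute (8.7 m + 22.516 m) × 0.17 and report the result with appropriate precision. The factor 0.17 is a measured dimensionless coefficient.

8.7 m + 22.516 m = 31.216 m; the sum is limited to 1 decimal place (3 s.f.).
Carrying full precision, 31.216 × 0.17 = 5.30672 m; 0.17 has 2 s.f., so the result keeps min(3, 2) = 2 s.f.
Rounded to 2 significant figures: 5.3 m.

5.3 m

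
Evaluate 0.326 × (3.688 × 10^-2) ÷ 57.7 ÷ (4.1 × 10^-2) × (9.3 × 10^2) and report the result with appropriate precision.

0.326 × (3.688 × 10^-2) ÷ 57.7 ÷ (4.1 × 10^-2) × (9.3 × 10^2) = 4.72641433825…
Multiplication/division keeps the fewest significant figures: 0.326 → 3 s.f., 3.688 × 10^-2 → 4 s.f., 57.7 → 3 s.f., 4.1 × 10^-2 → 2 s.f., 9.3 × 10^2 → 2 s.f.; limit is 2.
Rounded to 2 significant figures: 4.7.

4.7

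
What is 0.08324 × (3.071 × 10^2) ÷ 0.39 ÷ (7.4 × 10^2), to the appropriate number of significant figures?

0.089

0.08324 × (3.071 × 10^2) ÷ 0.39 ÷ (7.4 × 10^2) = 0.0885758974359…
Multiplication/division keeps the fewest significant figures: 0.08324 → 4 s.f., 3.071 × 10^2 → 4 s.f., 0.39 → 2 s.f., 7.4 × 10^2 → 2 s.f.; limit is 2.
Rounded to 2 significant figures: 0.089.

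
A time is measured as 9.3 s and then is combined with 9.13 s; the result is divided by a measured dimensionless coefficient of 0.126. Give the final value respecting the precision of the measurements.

146 s

9.3 s + 9.13 s = 18.43 s; the sum is limited to 1 decimal place (3 s.f.).
Carrying full precision, 18.43 ÷ 0.126 = 146.26984127… s; 0.126 has 3 s.f., so the result keeps min(3, 3) = 3 s.f.
Rounded to 3 significant figures: 146 s.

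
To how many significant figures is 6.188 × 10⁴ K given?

4

6.188 × 10⁴: in scientific notation every digit of the coefficient is significant.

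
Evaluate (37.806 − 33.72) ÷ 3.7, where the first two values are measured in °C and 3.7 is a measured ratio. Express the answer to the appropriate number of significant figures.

1.1 °C

37.806 °C − 33.72 °C = 4.086 °C; the difference is limited to 2 decimal places (3 s.f.).
Carrying full precision, 4.086 ÷ 3.7 = 1.10432432432… °C; 3.7 has 2 s.f., so the result keeps min(3, 2) = 2 s.f.
Rounded to 2 significant figures: 1.1 °C.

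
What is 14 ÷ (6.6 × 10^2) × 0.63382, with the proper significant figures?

1.3 × 10^-2

14 ÷ (6.6 × 10^2) × 0.63382 = 0.0134446666667…
Multiplication/division keeps the fewest significant figures: 14 → 2 s.f., 6.6 × 10^2 → 2 s.f., 0.63382 → 5 s.f.; limit is 2.
Rounded to 2 significant figures: 1.3 × 10^-2.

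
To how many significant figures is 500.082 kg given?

6

500.082: zeros between nonzero digits are significant.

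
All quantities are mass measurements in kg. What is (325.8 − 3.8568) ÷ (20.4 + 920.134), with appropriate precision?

325.8 − 3.8568 = 321.9432, limited to 1 d.p. → 4 s.f.; 20.4 + 920.134 = 940.534, limited to 1 d.p. → 4 s.f.
Carrying full precision, 321.9432 ÷ 940.534 = 0.342298311385…; keep min(4, 4) = 4 s.f.
Rounded to 4 significant figures: 0.3423.

0.3423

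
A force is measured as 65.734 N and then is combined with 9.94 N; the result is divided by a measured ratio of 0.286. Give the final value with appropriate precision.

65.734 N + 9.94 N = 75.674 N; the sum is limited to 2 decimal places (4 s.f.).
Carrying full precision, 75.674 ÷ 0.286 = 264.594405594… N; 0.286 has 3 s.f., so the result keeps min(4, 3) = 3 s.f.
Rounded to 3 significant figures: 265 N.

265 N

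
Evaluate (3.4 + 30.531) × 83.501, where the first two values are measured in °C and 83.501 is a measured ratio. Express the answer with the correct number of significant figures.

2.83 × 10³ °C

3.4 °C + 30.531 °C = 33.931 °C; the sum is limited to 1 decimal place (3 s.f.).
Carrying full precision, 33.931 × 83.501 = 2833.272431 °C; 83.501 has 5 s.f., so the result keeps min(3, 5) = 3 s.f.
Rounded to 3 significant figures: 2.83 × 10³ °C.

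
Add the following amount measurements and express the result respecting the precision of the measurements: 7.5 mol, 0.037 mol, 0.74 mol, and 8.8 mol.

17.1 mol

7.5 mol + 0.037 mol + 0.74 mol + 8.8 mol = 17.077 mol.
Addition/subtraction keeps the fewest decimal places: 7.5 → 1 decimal place, 0.037 → 3 decimal places, 0.74 → 2 decimal places, 8.8 → 1 decimal place; limit is 1.
Rounded to 1 decimal place: 17.1 mol.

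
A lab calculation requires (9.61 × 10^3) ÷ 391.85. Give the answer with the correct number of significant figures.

24.5

(9.61 × 10^3) ÷ 391.85 = 24.5246905704…
Multiplication/division keeps the fewest significant figures: 9.61 × 10^3 → 3 s.f., 391.85 → 5 s.f.; limit is 3.
Rounded to 3 significant figures: 24.5.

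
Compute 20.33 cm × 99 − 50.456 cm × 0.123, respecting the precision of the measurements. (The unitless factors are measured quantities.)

20.33 × 99 = 2012.67 → 2.0 × 10³ cm (2 s.f., last digit at the 10^2 place).
50.456 × 0.123 = 6.206088 → 6.21 cm (3 s.f., last digit at the 10^-2 place).
Difference: 2006.463912 cm; keep the coarser place, 10^2.
Result: 2.0 × 10³ cm.

2.0 × 10³ cm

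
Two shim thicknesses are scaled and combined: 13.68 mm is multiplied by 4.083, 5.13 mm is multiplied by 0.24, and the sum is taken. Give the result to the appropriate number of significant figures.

57.1 mm

13.68 × 4.083 = 55.85544 → 55.86 mm (4 s.f., last digit at the 10^-2 place).
5.13 × 0.24 = 1.2312 → 1.2 mm (2 s.f., last digit at the 10^-1 place).
Sum: 57.08664 mm; keep the coarser place, 10^-1.
Result: 57.1 mm.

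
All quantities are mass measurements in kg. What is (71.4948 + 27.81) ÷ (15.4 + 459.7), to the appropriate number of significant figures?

71.4948 + 27.81 = 99.3048, limited to 2 d.p. → 4 s.f.; 15.4 + 459.7 = 475.1, limited to 1 d.p. → 4 s.f.
Carrying full precision, 99.3048 ÷ 475.1 = 0.209018732898…; keep min(4, 4) = 4 s.f.
Rounded to 4 significant figures: 0.2090.

0.2090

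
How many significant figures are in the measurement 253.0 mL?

4

253.0: trailing zeros after a decimal point are significant.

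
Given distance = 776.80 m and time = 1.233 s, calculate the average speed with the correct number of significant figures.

6.300 × 10² m/s

average speed = 776.80 m ÷ 1.233 s = 630.0081103… m/s.
776.80 has 5 significant figures; 1.233 has 4.
Division/multiplication keeps the fewest: 4 significant figures.
Rounded: 6.300 × 10² m/s.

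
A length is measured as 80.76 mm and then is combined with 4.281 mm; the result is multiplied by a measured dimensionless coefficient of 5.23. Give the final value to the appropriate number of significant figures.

445 mm

80.76 mm + 4.281 mm = 85.041 mm; the sum is limited to 2 decimal places (4 s.f.).
Carrying full precision, 85.041 × 5.23 = 444.76443 mm; 5.23 has 3 s.f., so the result keeps min(4, 3) = 3 s.f.
Rounded to 3 significant figures: 445 mm.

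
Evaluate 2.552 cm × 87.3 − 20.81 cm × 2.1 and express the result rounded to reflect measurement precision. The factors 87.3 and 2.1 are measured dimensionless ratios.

179 cm

2.552 × 87.3 = 222.7896 → 223 cm (3 s.f., last digit at the 10^0 place).
20.81 × 2.1 = 43.701 → 44 cm (2 s.f., last digit at the 10^0 place).
Difference: 179.0886 cm; keep the coarser place, 10^0.
Result: 179 cm.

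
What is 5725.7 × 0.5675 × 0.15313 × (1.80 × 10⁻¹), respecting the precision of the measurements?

5725.7 × 0.5675 × 0.15313 × (1.80 × 10⁻¹) = 89.5627134482…
Multiplication/division keeps the fewest significant figures: 5725.7 → 5 s.f., 0.5675 → 4 s.f., 0.15313 → 5 s.f., 1.80 × 10⁻¹ → 3 s.f.; limit is 3.
Rounded to 3 significant figures: 89.6.

89.6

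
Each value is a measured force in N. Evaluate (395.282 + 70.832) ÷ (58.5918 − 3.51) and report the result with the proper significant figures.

8.462

395.282 + 70.832 = 466.114, limited to 3 d.p. → 6 s.f.; 58.5918 − 3.51 = 55.0818, limited to 2 d.p. → 4 s.f.
Carrying full precision, 466.114 ÷ 55.0818 = 8.46221437934…; keep min(6, 4) = 4 s.f.
Rounded to 4 significant figures: 8.462.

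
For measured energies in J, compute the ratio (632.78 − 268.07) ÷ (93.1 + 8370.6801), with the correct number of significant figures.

632.78 − 268.07 = 364.71, limited to 2 d.p. → 5 s.f.; 93.1 + 8370.6801 = 8463.7801, limited to 1 d.p. → 5 s.f.
Carrying full precision, 364.71 ÷ 8463.7801 = 0.0430906752882…; keep min(5, 5) = 5 s.f.
Rounded to 5 significant figures: 0.043091.

0.043091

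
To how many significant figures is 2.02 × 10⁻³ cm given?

3

2.02 × 10⁻³: in scientific notation every digit of the coefficient is significant.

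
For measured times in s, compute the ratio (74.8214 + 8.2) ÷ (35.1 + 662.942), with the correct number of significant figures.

74.8214 + 8.2 = 83.0214, limited to 1 d.p. → 3 s.f.; 35.1 + 662.942 = 698.042, limited to 1 d.p. → 4 s.f.
Carrying full precision, 83.0214 ÷ 698.042 = 0.118934677283…; keep min(3, 4) = 3 s.f.
Rounded to 3 significant figures: 0.119.

0.119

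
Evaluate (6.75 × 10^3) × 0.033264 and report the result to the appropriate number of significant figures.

225

(6.75 × 10^3) × 0.033264 = 224.532
Multiplication/division keeps the fewest significant figures: 6.75 × 10^3 → 3 s.f., 0.033264 → 5 s.f.; limit is 3.
Rounded to 3 significant figures: 225.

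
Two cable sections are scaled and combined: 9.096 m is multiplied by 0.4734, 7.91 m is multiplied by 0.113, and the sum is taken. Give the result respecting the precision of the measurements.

5.200 m

9.096 × 0.4734 = 4.3060464 → 4.306 m (4 s.f., last digit at the 10^-3 place).
7.91 × 0.113 = 0.89383 → 0.894 m (3 s.f., last digit at the 10^-3 place).
Sum: 5.1998764 m; keep the coarser place, 10^-3.
Result: 5.200 m.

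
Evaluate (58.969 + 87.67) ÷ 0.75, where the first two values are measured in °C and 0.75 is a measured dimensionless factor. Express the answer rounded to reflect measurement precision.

2.0 × 10^2 °C

58.969 °C + 87.67 °C = 146.639 °C; the sum is limited to 2 decimal places (5 s.f.).
Carrying full precision, 146.639 ÷ 0.75 = 195.518666667… °C; 0.75 has 2 s.f., so the result keeps min(5, 2) = 2 s.f.
Rounded to 2 significant figures: 2.0 × 10^2 °C.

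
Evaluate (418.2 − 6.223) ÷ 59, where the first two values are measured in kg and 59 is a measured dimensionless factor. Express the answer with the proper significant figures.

418.2 kg − 6.223 kg = 411.977 kg; the difference is limited to 1 decimal place (4 s.f.).
Carrying full precision, 411.977 ÷ 59 = 6.98266101695… kg; 59 has 2 s.f., so the result keeps min(4, 2) = 2 s.f.
Rounded to 2 significant figures: 7.0 kg.

7.0 kg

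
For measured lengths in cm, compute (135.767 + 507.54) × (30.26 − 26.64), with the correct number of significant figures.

135.767 + 507.54 = 643.307, limited to 2 d.p. → 5 s.f.; 30.26 − 26.64 = 3.62, limited to 2 d.p. → 3 s.f.
Carrying full precision, 643.307 × 3.62 = 2328.77134; keep min(5, 3) = 3 s.f.
Rounded to 3 significant figures: 2.33 × 10^3 cm².

2.33 × 10^3 cm²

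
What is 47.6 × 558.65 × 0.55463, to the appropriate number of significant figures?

47.6 × 558.65 × 0.55463 = 14748.5767562
Multiplication/division keeps the fewest significant figures: 47.6 → 3 s.f., 558.65 → 5 s.f., 0.55463 → 5 s.f.; limit is 3.
Rounded to 3 significant figures: 1.47 × 10^4.

1.47 × 10^4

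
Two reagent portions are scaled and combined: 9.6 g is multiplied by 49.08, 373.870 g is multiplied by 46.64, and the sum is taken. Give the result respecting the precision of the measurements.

1.791 × 10^4 g

9.6 × 49.08 = 471.168 → 4.7 × 10^2 g (2 s.f., last digit at the 10^1 place).
373.870 × 46.64 = 17437.2968 → 1.744 × 10^4 g (4 s.f., last digit at the 10^1 place).
Sum: 17908.4648 g; keep the coarser place, 10^1.
Result: 1.791 × 10^4 g.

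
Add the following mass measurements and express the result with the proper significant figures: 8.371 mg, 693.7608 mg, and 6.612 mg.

708.744 mg

8.371 mg + 693.7608 mg + 6.612 mg = 708.7438 mg.
Addition/subtraction keeps the fewest decimal places: 8.371 → 3 decimal places, 693.7608 → 4 decimal places, 6.612 → 3 decimal places; limit is 3.
Rounded to 3 decimal places: 708.744 mg.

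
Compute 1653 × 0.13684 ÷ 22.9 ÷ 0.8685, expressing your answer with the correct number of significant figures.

1653 × 0.13684 ÷ 22.9 ÷ 0.8685 = 11.3731459903…
Multiplication/division keeps the fewest significant figures: 1653 → 4 s.f., 0.13684 → 5 s.f., 22.9 → 3 s.f., 0.8685 → 4 s.f.; limit is 3.
Rounded to 3 significant figures: 11.4.

11.4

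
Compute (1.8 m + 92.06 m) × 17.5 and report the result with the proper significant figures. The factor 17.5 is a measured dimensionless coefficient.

1.8 m + 92.06 m = 93.86 m; the sum is limited to 1 decimal place (3 s.f.).
Carrying full precision, 93.86 × 17.5 = 1642.55 m; 17.5 has 3 s.f., so the result keeps min(3, 3) = 3 s.f.
Rounded to 3 significant figures: 1.64 × 10³ m.

1.64 × 10³ m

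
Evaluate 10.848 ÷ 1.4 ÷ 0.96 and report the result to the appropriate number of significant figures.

10.848 ÷ 1.4 ÷ 0.96 = 8.07142857143…
Multiplication/division keeps the fewest significant figures: 10.848 → 5 s.f., 1.4 → 2 s.f., 0.96 → 2 s.f.; limit is 2.
Rounded to 2 significant figures: 8.1.

8.1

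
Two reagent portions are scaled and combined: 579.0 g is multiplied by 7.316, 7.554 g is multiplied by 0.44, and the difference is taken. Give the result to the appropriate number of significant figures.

4233 g

579.0 × 7.316 = 4235.964 → 4236 g (4 s.f., last digit at the 10^0 place).
7.554 × 0.44 = 3.32376 → 3.3 g (2 s.f., last digit at the 10^-1 place).
Difference: 4232.64024 g; keep the coarser place, 10^0.
Result: 4233 g.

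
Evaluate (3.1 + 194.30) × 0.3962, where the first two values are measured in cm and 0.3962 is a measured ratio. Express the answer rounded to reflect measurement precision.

78.21 cm

3.1 cm + 194.30 cm = 197.40 cm; the sum is limited to 1 decimal place (4 s.f.).
Carrying full precision, 197.40 × 0.3962 = 78.20988 cm; 0.3962 has 4 s.f., so the result keeps min(4, 4) = 4 s.f.
Rounded to 4 significant figures: 78.21 cm.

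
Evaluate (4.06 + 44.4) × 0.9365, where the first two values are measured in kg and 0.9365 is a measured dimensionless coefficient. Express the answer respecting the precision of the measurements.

4.06 kg + 44.4 kg = 48.46 kg; the sum is limited to 1 decimal place (3 s.f.).
Carrying full precision, 48.46 × 0.9365 = 45.38279 kg; 0.9365 has 4 s.f., so the result keeps min(3, 4) = 3 s.f.
Rounded to 3 significant figures: 45.4 kg.

45.4 kg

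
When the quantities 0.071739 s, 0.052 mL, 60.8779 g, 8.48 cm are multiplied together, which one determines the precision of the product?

0.052 mL

0.071739 s → 5 s.f.; 0.052 mL → 2 s.f.; 60.8779 g → 6 s.f.; 8.48 cm → 3 s.f.
The fewest is 2 significant figures, from 0.052 mL.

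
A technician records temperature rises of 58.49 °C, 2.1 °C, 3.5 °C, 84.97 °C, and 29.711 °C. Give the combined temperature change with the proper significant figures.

178.8 °C

58.49 °C + 2.1 °C + 3.5 °C + 84.97 °C + 29.711 °C = 178.771 °C.
Addition/subtraction keeps the fewest decimal places: 58.49 → 2 decimal places, 2.1 → 1 decimal place, 3.5 → 1 decimal place, 84.97 → 2 decimal places, 29.711 → 3 decimal places; limit is 1.
Rounded to 1 decimal place: 178.8 °C.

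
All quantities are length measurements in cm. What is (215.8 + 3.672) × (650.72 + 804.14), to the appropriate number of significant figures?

3.193 × 10⁵ cm²

215.8 + 3.672 = 219.472, limited to 1 d.p. → 4 s.f.; 650.72 + 804.14 = 1454.86, limited to 2 d.p. → 6 s.f.
Carrying full precision, 219.472 × 1454.86 = 319301.03392; keep min(4, 6) = 4 s.f.
Rounded to 4 significant figures: 3.193 × 10⁵ cm².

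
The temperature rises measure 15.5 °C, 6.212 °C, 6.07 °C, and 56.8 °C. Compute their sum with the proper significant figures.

84.6 °C

15.5 °C + 6.212 °C + 6.07 °C + 56.8 °C = 84.582 °C.
Addition/subtraction keeps the fewest decimal places: 15.5 → 1 decimal place, 6.212 → 3 decimal places, 6.07 → 2 decimal places, 56.8 → 1 decimal place; limit is 1.
Rounded to 1 decimal place: 84.6 °C.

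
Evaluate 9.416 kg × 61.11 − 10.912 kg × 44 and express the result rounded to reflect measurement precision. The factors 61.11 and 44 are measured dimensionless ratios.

9.416 × 61.11 = 575.41176 → 575.4 kg (4 s.f., last digit at the 10^-1 place).
10.912 × 44 = 480.128 → 4.8 × 10² kg (2 s.f., last digit at the 10^1 place).
Difference: 95.28376 kg; keep the coarser place, 10^1.
Result: 1.0 × 10² kg.

1.0 × 10² kg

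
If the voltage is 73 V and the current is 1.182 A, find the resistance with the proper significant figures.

resistance = 73 V ÷ 1.182 A = 61.7597292724… Ω.
73 has 2 significant figures; 1.182 has 4.
Division/multiplication keeps the fewest: 2 significant figures.
Rounded: 62 Ω.

62 Ω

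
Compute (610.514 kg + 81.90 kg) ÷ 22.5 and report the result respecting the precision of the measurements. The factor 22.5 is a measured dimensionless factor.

30.8 kg

610.514 kg + 81.90 kg = 692.414 kg; the sum is limited to 2 decimal places (5 s.f.).
Carrying full precision, 692.414 ÷ 22.5 = 30.7739555556… kg; 22.5 has 3 s.f., so the result keeps min(5, 3) = 3 s.f.
Rounded to 3 significant figures: 30.8 kg.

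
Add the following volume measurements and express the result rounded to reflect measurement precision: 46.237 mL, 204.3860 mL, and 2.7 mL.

46.237 mL + 204.3860 mL + 2.7 mL = 253.3230 mL.
Addition/subtraction keeps the fewest decimal places: 46.237 → 3 decimal places, 204.3860 → 4 decimal places, 2.7 → 1 decimal place; limit is 1.
Rounded to 1 decimal place: 253.3 mL.

253.3 mL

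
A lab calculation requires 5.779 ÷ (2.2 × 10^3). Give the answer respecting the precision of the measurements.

0.0026

5.779 ÷ (2.2 × 10^3) = 0.00262681818182…
Multiplication/division keeps the fewest significant figures: 5.779 → 4 s.f., 2.2 × 10^3 → 2 s.f.; limit is 2.
Rounded to 2 significant figures: 0.0026.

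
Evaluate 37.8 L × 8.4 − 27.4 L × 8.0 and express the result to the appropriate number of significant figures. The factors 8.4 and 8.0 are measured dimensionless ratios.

1.0 × 10² L

37.8 × 8.4 = 317.52 → 3.2 × 10² L (2 s.f., last digit at the 10^1 place).
27.4 × 8.0 = 219.2 → 2.2 × 10² L (2 s.f., last digit at the 10^1 place).
Difference: 98.32 L; keep the coarser place, 10^1.
Result: 1.0 × 10² L.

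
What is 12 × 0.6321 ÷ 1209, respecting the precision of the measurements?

12 × 0.6321 ÷ 1209 = 0.00627394540943…
Multiplication/division keeps the fewest significant figures: 12 → 2 s.f., 0.6321 → 4 s.f., 1209 → 4 s.f.; limit is 2.
Rounded to 2 significant figures: 0.0063.

0.0063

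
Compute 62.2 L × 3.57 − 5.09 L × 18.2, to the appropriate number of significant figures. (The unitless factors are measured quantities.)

62.2 × 3.57 = 222.054 → 222 L (3 s.f., last digit at the 10^0 place).
5.09 × 18.2 = 92.638 → 92.6 L (3 s.f., last digit at the 10^-1 place).
Difference: 129.416 L; keep the coarser place, 10^0.
Result: 1.29 × 10^2 L.

1.29 × 10^2 L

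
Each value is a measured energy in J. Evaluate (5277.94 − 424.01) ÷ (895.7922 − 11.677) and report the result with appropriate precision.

5277.94 − 424.01 = 4853.93, limited to 2 d.p. → 6 s.f.; 895.7922 − 11.677 = 884.1152, limited to 3 d.p. → 6 s.f.
Carrying full precision, 4853.93 ÷ 884.1152 = 5.49015558154…; keep min(6, 6) = 6 s.f.
Rounded to 6 significant figures: 5.49016.

5.49016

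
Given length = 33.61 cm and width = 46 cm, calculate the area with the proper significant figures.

1.5 × 10^3 cm²

area = 33.61 cm × 46 cm = 1546.06 cm².
33.61 has 4 significant figures; 46 has 2.
Division/multiplication keeps the fewest: 2 significant figures.
Rounded: 1.5 × 10^3 cm².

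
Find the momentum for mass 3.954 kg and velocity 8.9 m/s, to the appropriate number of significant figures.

35 kg·m/s

momentum = 3.954 kg × 8.9 m/s = 35.1906 kg·m/s.
3.954 has 4 significant figures; 8.9 has 2.
Division/multiplication keeps the fewest: 2 significant figures.
Rounded: 35 kg·m/s.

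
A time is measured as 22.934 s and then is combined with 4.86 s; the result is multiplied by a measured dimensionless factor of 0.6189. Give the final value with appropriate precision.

17.20 s

22.934 s + 4.86 s = 27.794 s; the sum is limited to 2 decimal places (4 s.f.).
Carrying full precision, 27.794 × 0.6189 = 17.2017066 s; 0.6189 has 4 s.f., so the result keeps min(4, 4) = 4 s.f.
Rounded to 4 significant figures: 17.20 s.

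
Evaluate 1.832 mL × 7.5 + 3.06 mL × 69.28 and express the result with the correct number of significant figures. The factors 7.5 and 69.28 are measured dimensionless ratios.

1.832 × 7.5 = 13.74 → 14 mL (2 s.f., last digit at the 10^0 place).
3.06 × 69.28 = 211.9968 → 212 mL (3 s.f., last digit at the 10^0 place).
Sum: 225.7368 mL; keep the coarser place, 10^0.
Result: 226 mL.

226 mL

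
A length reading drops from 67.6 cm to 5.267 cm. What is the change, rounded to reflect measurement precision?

67.6 cm − 5.267 cm = 62.333 cm.
Addition/subtraction keeps the fewest decimal places: 67.6 → 1 decimal place, 5.267 → 3 decimal places; limit is 1.
Rounded to 1 decimal place: 62.3 cm.

62.3 cm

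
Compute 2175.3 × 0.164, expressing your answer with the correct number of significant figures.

2175.3 × 0.164 = 356.7492
Multiplication/division keeps the fewest significant figures: 2175.3 → 5 s.f., 0.164 → 3 s.f.; limit is 3.
Rounded to 3 significant figures: 357.

357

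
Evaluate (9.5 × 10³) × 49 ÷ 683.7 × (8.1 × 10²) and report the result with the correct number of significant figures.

(9.5 × 10³) × 49 ÷ 683.7 × (8.1 × 10²) = 551491.882405…
Multiplication/division keeps the fewest significant figures: 9.5 × 10³ → 2 s.f., 49 → 2 s.f., 683.7 → 4 s.f., 8.1 × 10² → 2 s.f.; limit is 2.
Rounded to 2 significant figures: 5.5 × 10⁵.

5.5 × 10⁵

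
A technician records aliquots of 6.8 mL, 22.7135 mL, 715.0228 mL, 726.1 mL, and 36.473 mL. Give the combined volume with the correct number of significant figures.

1507.1 mL

6.8 mL + 22.7135 mL + 715.0228 mL + 726.1 mL + 36.473 mL = 1507.1093 mL.
Addition/subtraction keeps the fewest decimal places: 6.8 → 1 decimal place, 22.7135 → 4 decimal places, 715.0228 → 4 decimal places, 726.1 → 1 decimal place, 36.473 → 3 decimal places; limit is 1.
Rounded to 1 decimal place: 1507.1 mL.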